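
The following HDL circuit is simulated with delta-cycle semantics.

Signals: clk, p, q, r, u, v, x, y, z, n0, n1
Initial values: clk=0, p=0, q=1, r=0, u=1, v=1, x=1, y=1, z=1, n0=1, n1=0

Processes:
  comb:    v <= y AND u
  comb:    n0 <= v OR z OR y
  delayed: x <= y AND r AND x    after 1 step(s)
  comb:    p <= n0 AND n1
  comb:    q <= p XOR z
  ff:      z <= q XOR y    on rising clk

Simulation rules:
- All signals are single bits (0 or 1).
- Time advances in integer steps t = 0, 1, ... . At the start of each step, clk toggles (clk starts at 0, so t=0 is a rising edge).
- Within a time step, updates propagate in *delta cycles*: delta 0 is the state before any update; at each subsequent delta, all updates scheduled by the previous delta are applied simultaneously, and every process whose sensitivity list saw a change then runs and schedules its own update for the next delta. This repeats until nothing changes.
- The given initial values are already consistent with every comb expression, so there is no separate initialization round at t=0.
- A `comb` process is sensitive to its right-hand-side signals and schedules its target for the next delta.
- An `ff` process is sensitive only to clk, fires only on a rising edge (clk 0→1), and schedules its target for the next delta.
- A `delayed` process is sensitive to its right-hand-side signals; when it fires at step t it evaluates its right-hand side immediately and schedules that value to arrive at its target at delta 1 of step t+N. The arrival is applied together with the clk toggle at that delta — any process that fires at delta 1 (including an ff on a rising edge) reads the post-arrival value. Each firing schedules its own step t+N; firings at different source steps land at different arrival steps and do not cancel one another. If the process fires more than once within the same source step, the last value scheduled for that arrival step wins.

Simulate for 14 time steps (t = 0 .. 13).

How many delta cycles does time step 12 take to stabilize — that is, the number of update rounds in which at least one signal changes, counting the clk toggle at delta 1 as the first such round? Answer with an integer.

t=0 Δ0: r=0 z=1 n0=1 p=0 clk=0 u=1 x=1 v=1 n1=0 q=1 y=1
  Δ1: clk:0→1
  Δ2: z:1→0
  Δ3: q:1→0
  (3Δ to stable)
t=1 Δ0: r=0 z=0 n0=1 p=0 clk=1 u=1 x=1 v=1 n1=0 q=0 y=1
  Δ1: clk:1→0
  (1Δ to stable)
t=2 Δ0: r=0 z=0 n0=1 p=0 clk=0 u=1 x=1 v=1 n1=0 q=0 y=1
  Δ1: clk:0→1
  Δ2: z:0→1
  Δ3: q:0→1
  (3Δ to stable)
t=3 Δ0: r=0 z=1 n0=1 p=0 clk=1 u=1 x=1 v=1 n1=0 q=1 y=1
  Δ1: clk:1→0
  (1Δ to stable)
t=4 Δ0: r=0 z=1 n0=1 p=0 clk=0 u=1 x=1 v=1 n1=0 q=1 y=1
  Δ1: clk:0→1
  Δ2: z:1→0
  Δ3: q:1→0
  (3Δ to stable)
t=5 Δ0: r=0 z=0 n0=1 p=0 clk=1 u=1 x=1 v=1 n1=0 q=0 y=1
  Δ1: clk:1→0
  (1Δ to stable)
t=6 Δ0: r=0 z=0 n0=1 p=0 clk=0 u=1 x=1 v=1 n1=0 q=0 y=1
  Δ1: clk:0→1
  Δ2: z:0→1
  Δ3: q:0→1
  (3Δ to stable)
t=7 Δ0: r=0 z=1 n0=1 p=0 clk=1 u=1 x=1 v=1 n1=0 q=1 y=1
  Δ1: clk:1→0
  (1Δ to stable)
t=8 Δ0: r=0 z=1 n0=1 p=0 clk=0 u=1 x=1 v=1 n1=0 q=1 y=1
  Δ1: clk:0→1
  Δ2: z:1→0
  Δ3: q:1→0
  (3Δ to stable)
t=9 Δ0: r=0 z=0 n0=1 p=0 clk=1 u=1 x=1 v=1 n1=0 q=0 y=1
  Δ1: clk:1→0
  (1Δ to stable)
t=10 Δ0: r=0 z=0 n0=1 p=0 clk=0 u=1 x=1 v=1 n1=0 q=0 y=1
  Δ1: clk:0→1
  Δ2: z:0→1
  Δ3: q:0→1
  (3Δ to stable)
t=11 Δ0: r=0 z=1 n0=1 p=0 clk=1 u=1 x=1 v=1 n1=0 q=1 y=1
  Δ1: clk:1→0
  (1Δ to stable)
t=12 Δ0: r=0 z=1 n0=1 p=0 clk=0 u=1 x=1 v=1 n1=0 q=1 y=1
  Δ1: clk:0→1
  Δ2: z:1→0
  Δ3: q:1→0
  (3Δ to stable)
t=13 Δ0: r=0 z=0 n0=1 p=0 clk=1 u=1 x=1 v=1 n1=0 q=0 y=1
  Δ1: clk:1→0
  (1Δ to stable)

3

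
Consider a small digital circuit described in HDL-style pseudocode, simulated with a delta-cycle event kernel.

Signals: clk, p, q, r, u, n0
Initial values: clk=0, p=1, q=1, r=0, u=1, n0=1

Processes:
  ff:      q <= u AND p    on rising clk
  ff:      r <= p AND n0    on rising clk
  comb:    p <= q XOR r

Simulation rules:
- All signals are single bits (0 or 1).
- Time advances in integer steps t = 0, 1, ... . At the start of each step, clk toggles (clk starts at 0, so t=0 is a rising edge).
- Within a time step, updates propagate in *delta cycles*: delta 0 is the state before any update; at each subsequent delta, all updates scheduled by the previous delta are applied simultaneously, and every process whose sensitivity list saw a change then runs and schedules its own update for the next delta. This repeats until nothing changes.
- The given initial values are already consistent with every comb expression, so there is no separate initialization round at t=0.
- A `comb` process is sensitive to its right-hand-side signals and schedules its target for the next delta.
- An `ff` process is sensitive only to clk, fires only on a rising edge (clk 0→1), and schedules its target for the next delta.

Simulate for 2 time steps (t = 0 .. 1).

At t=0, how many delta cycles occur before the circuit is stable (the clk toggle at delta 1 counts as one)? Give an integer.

t=0 Δ0: q=1 clk=0 r=0 u=1 n0=1 p=1
  Δ1: clk:0→1
  Δ2: r:0→1
  Δ3: p:1→0
  (3Δ to stable)
t=1 Δ0: q=1 clk=1 r=1 u=1 n0=1 p=0
  Δ1: clk:1→0
  (1Δ to stable)

3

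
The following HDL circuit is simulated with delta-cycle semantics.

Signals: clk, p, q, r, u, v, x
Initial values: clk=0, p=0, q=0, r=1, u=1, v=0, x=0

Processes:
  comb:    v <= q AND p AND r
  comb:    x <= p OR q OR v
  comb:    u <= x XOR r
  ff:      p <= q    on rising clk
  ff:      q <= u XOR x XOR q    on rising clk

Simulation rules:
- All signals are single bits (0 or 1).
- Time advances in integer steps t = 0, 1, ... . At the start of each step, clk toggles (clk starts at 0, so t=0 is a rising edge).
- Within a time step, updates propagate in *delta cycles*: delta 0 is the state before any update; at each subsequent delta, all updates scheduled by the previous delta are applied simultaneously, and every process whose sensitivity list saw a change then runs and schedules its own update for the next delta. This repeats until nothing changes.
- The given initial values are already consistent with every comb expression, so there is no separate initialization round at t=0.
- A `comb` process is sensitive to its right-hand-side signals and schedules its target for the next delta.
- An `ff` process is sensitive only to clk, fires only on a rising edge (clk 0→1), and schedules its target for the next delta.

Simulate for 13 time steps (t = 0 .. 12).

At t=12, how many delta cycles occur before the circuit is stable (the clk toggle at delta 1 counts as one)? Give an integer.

2

t0.Δ0 q=0 p=0 x=0 r=1 u=1 clk=0 v=0
t0.Δ1 q=0 p=0 x=0 r=1 u=1 clk=1 v=0
t0.Δ2 q=1 p=0 x=0 r=1 u=1 clk=1 v=0
t0.Δ3 q=1 p=0 x=1 r=1 u=1 clk=1 v=0
t0.Δ4 q=1 p=0 x=1 r=1 u=0 clk=1 v=0
t1.Δ0 q=1 p=0 x=1 r=1 u=0 clk=1 v=0
t1.Δ1 q=1 p=0 x=1 r=1 u=0 clk=0 v=0
t2.Δ0 q=1 p=0 x=1 r=1 u=0 clk=0 v=0
t2.Δ1 q=1 p=0 x=1 r=1 u=0 clk=1 v=0
t2.Δ2 q=0 p=1 x=1 r=1 u=0 clk=1 v=0
t3.Δ0 q=0 p=1 x=1 r=1 u=0 clk=1 v=0
t3.Δ1 q=0 p=1 x=1 r=1 u=0 clk=0 v=0
t4.Δ0 q=0 p=1 x=1 r=1 u=0 clk=0 v=0
t4.Δ1 q=0 p=1 x=1 r=1 u=0 clk=1 v=0
t4.Δ2 q=1 p=0 x=1 r=1 u=0 clk=1 v=0
t5.Δ0 q=1 p=0 x=1 r=1 u=0 clk=1 v=0
t5.Δ1 q=1 p=0 x=1 r=1 u=0 clk=0 v=0
t6.Δ0 q=1 p=0 x=1 r=1 u=0 clk=0 v=0
t6.Δ1 q=1 p=0 x=1 r=1 u=0 clk=1 v=0
t6.Δ2 q=0 p=1 x=1 r=1 u=0 clk=1 v=0
t7.Δ0 q=0 p=1 x=1 r=1 u=0 clk=1 v=0
t7.Δ1 q=0 p=1 x=1 r=1 u=0 clk=0 v=0
t8.Δ0 q=0 p=1 x=1 r=1 u=0 clk=0 v=0
t8.Δ1 q=0 p=1 x=1 r=1 u=0 clk=1 v=0
t8.Δ2 q=1 p=0 x=1 r=1 u=0 clk=1 v=0
t9.Δ0 q=1 p=0 x=1 r=1 u=0 clk=1 v=0
t9.Δ1 q=1 p=0 x=1 r=1 u=0 clk=0 v=0
t10.Δ0 q=1 p=0 x=1 r=1 u=0 clk=0 v=0
t10.Δ1 q=1 p=0 x=1 r=1 u=0 clk=1 v=0
t10.Δ2 q=0 p=1 x=1 r=1 u=0 clk=1 v=0
t11.Δ0 q=0 p=1 x=1 r=1 u=0 clk=1 v=0
t11.Δ1 q=0 p=1 x=1 r=1 u=0 clk=0 v=0
t12.Δ0 q=0 p=1 x=1 r=1 u=0 clk=0 v=0
t12.Δ1 q=0 p=1 x=1 r=1 u=0 clk=1 v=0
t12.Δ2 q=1 p=0 x=1 r=1 u=0 clk=1 v=0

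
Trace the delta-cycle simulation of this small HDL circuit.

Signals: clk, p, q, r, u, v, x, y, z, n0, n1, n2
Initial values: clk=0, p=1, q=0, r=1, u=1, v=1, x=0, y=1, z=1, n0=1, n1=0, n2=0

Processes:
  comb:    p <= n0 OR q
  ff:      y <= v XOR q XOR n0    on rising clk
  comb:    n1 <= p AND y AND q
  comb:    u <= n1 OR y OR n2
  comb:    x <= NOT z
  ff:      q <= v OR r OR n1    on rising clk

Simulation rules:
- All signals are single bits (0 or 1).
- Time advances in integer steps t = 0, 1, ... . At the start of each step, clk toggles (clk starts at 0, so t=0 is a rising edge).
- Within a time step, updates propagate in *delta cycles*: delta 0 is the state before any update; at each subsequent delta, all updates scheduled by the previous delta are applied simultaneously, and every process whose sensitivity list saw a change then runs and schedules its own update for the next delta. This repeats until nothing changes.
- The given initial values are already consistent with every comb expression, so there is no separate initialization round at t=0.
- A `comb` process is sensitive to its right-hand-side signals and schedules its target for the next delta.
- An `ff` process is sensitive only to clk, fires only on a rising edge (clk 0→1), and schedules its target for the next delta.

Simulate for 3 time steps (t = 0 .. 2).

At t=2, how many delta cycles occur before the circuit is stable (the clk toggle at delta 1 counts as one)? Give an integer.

3

t0.Δ0 u=1 n2=0 r=1 y=1 clk=0 q=0 p=1 n1=0 v=1 x=0 z=1 n0=1
t0.Δ1 u=1 n2=0 r=1 y=1 clk=1 q=0 p=1 n1=0 v=1 x=0 z=1 n0=1
t0.Δ2 u=1 n2=0 r=1 y=0 clk=1 q=1 p=1 n1=0 v=1 x=0 z=1 n0=1
t0.Δ3 u=0 n2=0 r=1 y=0 clk=1 q=1 p=1 n1=0 v=1 x=0 z=1 n0=1
t1.Δ0 u=0 n2=0 r=1 y=0 clk=1 q=1 p=1 n1=0 v=1 x=0 z=1 n0=1
t1.Δ1 u=0 n2=0 r=1 y=0 clk=0 q=1 p=1 n1=0 v=1 x=0 z=1 n0=1
t2.Δ0 u=0 n2=0 r=1 y=0 clk=0 q=1 p=1 n1=0 v=1 x=0 z=1 n0=1
t2.Δ1 u=0 n2=0 r=1 y=0 clk=1 q=1 p=1 n1=0 v=1 x=0 z=1 n0=1
t2.Δ2 u=0 n2=0 r=1 y=1 clk=1 q=1 p=1 n1=0 v=1 x=0 z=1 n0=1
t2.Δ3 u=1 n2=0 r=1 y=1 clk=1 q=1 p=1 n1=1 v=1 x=0 z=1 n0=1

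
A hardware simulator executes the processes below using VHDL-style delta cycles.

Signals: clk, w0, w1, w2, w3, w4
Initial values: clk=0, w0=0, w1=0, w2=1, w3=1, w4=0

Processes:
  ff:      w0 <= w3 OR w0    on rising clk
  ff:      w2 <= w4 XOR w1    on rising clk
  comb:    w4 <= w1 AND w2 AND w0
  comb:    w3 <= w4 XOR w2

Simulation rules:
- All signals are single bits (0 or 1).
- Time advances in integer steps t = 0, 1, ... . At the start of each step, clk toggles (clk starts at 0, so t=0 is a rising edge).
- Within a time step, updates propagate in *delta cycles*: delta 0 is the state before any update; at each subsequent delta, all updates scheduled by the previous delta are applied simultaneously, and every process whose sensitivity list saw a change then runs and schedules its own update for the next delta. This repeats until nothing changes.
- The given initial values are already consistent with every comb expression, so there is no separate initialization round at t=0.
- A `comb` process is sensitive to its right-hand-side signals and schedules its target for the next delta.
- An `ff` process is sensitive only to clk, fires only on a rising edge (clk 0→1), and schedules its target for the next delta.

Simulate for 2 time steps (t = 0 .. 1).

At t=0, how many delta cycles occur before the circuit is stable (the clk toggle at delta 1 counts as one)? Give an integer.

[bits: w3,w0,w1,w2,clk,w4]
t=0: Δ0=100100 Δ1=100110 Δ2=110010 Δ3=010010 | 3Δ
t=1: Δ0=010010 Δ1=010000 | 1Δ

3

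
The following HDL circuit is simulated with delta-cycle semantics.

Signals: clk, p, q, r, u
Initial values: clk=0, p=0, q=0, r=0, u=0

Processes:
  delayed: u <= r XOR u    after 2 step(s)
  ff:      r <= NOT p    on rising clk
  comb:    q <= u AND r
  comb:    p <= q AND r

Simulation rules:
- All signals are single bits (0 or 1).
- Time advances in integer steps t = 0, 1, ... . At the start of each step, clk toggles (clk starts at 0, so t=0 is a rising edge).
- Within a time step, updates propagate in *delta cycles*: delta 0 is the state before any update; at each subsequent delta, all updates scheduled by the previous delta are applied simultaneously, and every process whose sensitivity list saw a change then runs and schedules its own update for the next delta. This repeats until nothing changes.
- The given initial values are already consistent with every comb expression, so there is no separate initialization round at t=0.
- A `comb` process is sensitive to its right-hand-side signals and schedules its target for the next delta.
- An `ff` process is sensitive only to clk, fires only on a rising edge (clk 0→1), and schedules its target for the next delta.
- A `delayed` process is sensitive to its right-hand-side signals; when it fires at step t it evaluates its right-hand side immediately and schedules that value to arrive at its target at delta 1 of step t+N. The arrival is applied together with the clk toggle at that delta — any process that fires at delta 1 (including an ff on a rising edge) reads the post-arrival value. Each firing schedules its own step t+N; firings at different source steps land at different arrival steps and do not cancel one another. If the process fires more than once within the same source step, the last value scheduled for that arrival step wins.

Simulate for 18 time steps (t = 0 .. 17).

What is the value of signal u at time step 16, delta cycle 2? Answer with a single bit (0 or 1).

t=0 Δ0: p=0 q=0 u=0 clk=0 r=0
  Δ1: clk:0→1
  Δ2: r:0→1
  (2Δ to stable)
t=1 Δ0: p=0 q=0 u=0 clk=1 r=1
  Δ1: clk:1→0
  (1Δ to stable)
t=2 Δ0: p=0 q=0 u=0 clk=0 r=1
  Δ1: u:0→1, clk:0→1
  Δ2: q:0→1
  Δ3: p:0→1
  (3Δ to stable)
t=3 Δ0: p=1 q=1 u=1 clk=1 r=1
  Δ1: clk:1→0
  (1Δ to stable)
t=4 Δ0: p=1 q=1 u=1 clk=0 r=1
  Δ1: u:1→0, clk:0→1
  Δ2: q:1→0, r:1→0
  Δ3: p:1→0
  (3Δ to stable)
t=5 Δ0: p=0 q=0 u=0 clk=1 r=0
  Δ1: clk:1→0
  (1Δ to stable)
t=6 Δ0: p=0 q=0 u=0 clk=0 r=0
  Δ1: clk:0→1
  Δ2: r:0→1
  (2Δ to stable)
t=7 Δ0: p=0 q=0 u=0 clk=1 r=1
  Δ1: clk:1→0
  (1Δ to stable)
t=8 Δ0: p=0 q=0 u=0 clk=0 r=1
  Δ1: u:0→1, clk:0→1
  Δ2: q:0→1
  Δ3: p:0→1
  (3Δ to stable)
t=9 Δ0: p=1 q=1 u=1 clk=1 r=1
  Δ1: clk:1→0
  (1Δ to stable)
t=10 Δ0: p=1 q=1 u=1 clk=0 r=1
  Δ1: u:1→0, clk:0→1
  Δ2: q:1→0, r:1→0
  Δ3: p:1→0
  (3Δ to stable)
t=11 Δ0: p=0 q=0 u=0 clk=1 r=0
  Δ1: clk:1→0
  (1Δ to stable)
t=12 Δ0: p=0 q=0 u=0 clk=0 r=0
  Δ1: clk:0→1
  Δ2: r:0→1
  (2Δ to stable)
t=13 Δ0: p=0 q=0 u=0 clk=1 r=1
  Δ1: clk:1→0
  (1Δ to stable)
t=14 Δ0: p=0 q=0 u=0 clk=0 r=1
  Δ1: u:0→1, clk:0→1
  Δ2: q:0→1
  Δ3: p:0→1
  (3Δ to stable)
t=15 Δ0: p=1 q=1 u=1 clk=1 r=1
  Δ1: clk:1→0
  (1Δ to stable)
t=16 Δ0: p=1 q=1 u=1 clk=0 r=1
  Δ1: u:1→0, clk:0→1
  Δ2: q:1→0, r:1→0
  Δ3: p:1→0
  (3Δ to stable)
t=17 Δ0: p=0 q=0 u=0 clk=1 r=0
  Δ1: clk:1→0
  (1Δ to stable)

0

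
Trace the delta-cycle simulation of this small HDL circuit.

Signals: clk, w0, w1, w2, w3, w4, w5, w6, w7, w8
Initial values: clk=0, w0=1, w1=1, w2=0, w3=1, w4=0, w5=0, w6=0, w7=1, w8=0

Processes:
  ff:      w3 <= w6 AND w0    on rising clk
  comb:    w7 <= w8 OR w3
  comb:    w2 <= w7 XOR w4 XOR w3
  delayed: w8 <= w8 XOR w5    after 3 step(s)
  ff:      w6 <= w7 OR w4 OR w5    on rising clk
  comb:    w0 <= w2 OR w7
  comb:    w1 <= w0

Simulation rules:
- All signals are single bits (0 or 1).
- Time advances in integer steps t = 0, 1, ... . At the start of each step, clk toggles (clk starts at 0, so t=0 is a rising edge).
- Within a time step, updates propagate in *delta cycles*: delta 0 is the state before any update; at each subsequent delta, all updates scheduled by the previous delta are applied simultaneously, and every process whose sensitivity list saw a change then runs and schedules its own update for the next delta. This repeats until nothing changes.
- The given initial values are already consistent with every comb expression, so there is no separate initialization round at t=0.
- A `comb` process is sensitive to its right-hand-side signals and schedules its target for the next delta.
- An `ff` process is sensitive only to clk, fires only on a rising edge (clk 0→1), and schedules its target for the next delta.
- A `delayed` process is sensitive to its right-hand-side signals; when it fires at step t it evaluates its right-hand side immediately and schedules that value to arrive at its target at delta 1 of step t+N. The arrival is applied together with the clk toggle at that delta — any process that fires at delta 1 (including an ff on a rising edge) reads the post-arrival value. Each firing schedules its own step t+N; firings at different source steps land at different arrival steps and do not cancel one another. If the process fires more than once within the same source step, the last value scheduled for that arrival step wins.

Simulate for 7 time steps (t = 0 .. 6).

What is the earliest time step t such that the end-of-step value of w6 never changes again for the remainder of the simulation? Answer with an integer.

2

t0.Δ0 w7=1 w3=1 w8=0 w5=0 w0=1 w6=0 w1=1 w2=0 w4=0 clk=0
t0.Δ1 w7=1 w3=1 w8=0 w5=0 w0=1 w6=0 w1=1 w2=0 w4=0 clk=1
t0.Δ2 w7=1 w3=0 w8=0 w5=0 w0=1 w6=1 w1=1 w2=0 w4=0 clk=1
t0.Δ3 w7=0 w3=0 w8=0 w5=0 w0=1 w6=1 w1=1 w2=1 w4=0 clk=1
t0.Δ4 w7=0 w3=0 w8=0 w5=0 w0=1 w6=1 w1=1 w2=0 w4=0 clk=1
t0.Δ5 w7=0 w3=0 w8=0 w5=0 w0=0 w6=1 w1=1 w2=0 w4=0 clk=1
t0.Δ6 w7=0 w3=0 w8=0 w5=0 w0=0 w6=1 w1=0 w2=0 w4=0 clk=1
t1.Δ0 w7=0 w3=0 w8=0 w5=0 w0=0 w6=1 w1=0 w2=0 w4=0 clk=1
t1.Δ1 w7=0 w3=0 w8=0 w5=0 w0=0 w6=1 w1=0 w2=0 w4=0 clk=0
t2.Δ0 w7=0 w3=0 w8=0 w5=0 w0=0 w6=1 w1=0 w2=0 w4=0 clk=0
t2.Δ1 w7=0 w3=0 w8=0 w5=0 w0=0 w6=1 w1=0 w2=0 w4=0 clk=1
t2.Δ2 w7=0 w3=0 w8=0 w5=0 w0=0 w6=0 w1=0 w2=0 w4=0 clk=1
t3.Δ0 w7=0 w3=0 w8=0 w5=0 w0=0 w6=0 w1=0 w2=0 w4=0 clk=1
t3.Δ1 w7=0 w3=0 w8=0 w5=0 w0=0 w6=0 w1=0 w2=0 w4=0 clk=0
t4.Δ0 w7=0 w3=0 w8=0 w5=0 w0=0 w6=0 w1=0 w2=0 w4=0 clk=0
t4.Δ1 w7=0 w3=0 w8=0 w5=0 w0=0 w6=0 w1=0 w2=0 w4=0 clk=1
t5.Δ0 w7=0 w3=0 w8=0 w5=0 w0=0 w6=0 w1=0 w2=0 w4=0 clk=1
t5.Δ1 w7=0 w3=0 w8=0 w5=0 w0=0 w6=0 w1=0 w2=0 w4=0 clk=0
t6.Δ0 w7=0 w3=0 w8=0 w5=0 w0=0 w6=0 w1=0 w2=0 w4=0 clk=0
t6.Δ1 w7=0 w3=0 w8=0 w5=0 w0=0 w6=0 w1=0 w2=0 w4=0 clk=1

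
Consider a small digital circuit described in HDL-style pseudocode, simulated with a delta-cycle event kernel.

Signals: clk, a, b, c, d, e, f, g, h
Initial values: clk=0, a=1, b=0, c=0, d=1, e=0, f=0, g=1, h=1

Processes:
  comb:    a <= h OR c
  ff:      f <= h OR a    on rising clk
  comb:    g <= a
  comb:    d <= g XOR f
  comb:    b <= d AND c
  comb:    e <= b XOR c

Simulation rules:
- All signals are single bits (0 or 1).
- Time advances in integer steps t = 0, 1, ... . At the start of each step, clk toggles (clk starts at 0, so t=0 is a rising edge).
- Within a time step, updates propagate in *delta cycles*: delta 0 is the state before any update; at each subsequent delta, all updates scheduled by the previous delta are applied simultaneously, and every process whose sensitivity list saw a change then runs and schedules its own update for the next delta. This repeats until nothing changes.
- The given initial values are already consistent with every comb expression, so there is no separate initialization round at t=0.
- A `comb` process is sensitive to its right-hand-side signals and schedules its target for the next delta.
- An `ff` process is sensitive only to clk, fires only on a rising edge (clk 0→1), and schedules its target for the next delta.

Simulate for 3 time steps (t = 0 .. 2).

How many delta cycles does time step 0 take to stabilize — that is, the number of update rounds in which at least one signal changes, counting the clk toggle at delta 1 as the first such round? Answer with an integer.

t0.Δ0 h=1 e=0 b=0 d=1 c=0 f=0 g=1 a=1 clk=0
t0.Δ1 h=1 e=0 b=0 d=1 c=0 f=0 g=1 a=1 clk=1
t0.Δ2 h=1 e=0 b=0 d=1 c=0 f=1 g=1 a=1 clk=1
t0.Δ3 h=1 e=0 b=0 d=0 c=0 f=1 g=1 a=1 clk=1
t1.Δ0 h=1 e=0 b=0 d=0 c=0 f=1 g=1 a=1 clk=1
t1.Δ1 h=1 e=0 b=0 d=0 c=0 f=1 g=1 a=1 clk=0
t2.Δ0 h=1 e=0 b=0 d=0 c=0 f=1 g=1 a=1 clk=0
t2.Δ1 h=1 e=0 b=0 d=0 c=0 f=1 g=1 a=1 clk=1

3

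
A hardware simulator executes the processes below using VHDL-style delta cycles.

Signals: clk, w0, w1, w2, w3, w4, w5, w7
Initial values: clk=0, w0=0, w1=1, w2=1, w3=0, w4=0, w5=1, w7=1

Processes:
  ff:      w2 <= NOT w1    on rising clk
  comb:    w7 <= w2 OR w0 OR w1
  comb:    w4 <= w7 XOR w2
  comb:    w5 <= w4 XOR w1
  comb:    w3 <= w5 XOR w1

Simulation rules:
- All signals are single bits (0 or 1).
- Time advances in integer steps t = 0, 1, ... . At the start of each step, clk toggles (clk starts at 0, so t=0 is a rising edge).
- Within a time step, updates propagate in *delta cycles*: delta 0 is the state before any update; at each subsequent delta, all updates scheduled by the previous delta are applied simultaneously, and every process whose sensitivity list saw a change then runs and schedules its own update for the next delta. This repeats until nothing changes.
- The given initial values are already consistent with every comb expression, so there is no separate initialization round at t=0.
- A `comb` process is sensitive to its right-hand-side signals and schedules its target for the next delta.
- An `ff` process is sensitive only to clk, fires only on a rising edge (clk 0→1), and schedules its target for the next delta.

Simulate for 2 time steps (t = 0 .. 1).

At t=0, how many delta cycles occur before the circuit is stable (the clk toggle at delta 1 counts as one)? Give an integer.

5

t=0 Δ0: w5=1 w3=0 w2=1 w0=0 clk=0 w4=0 w1=1 w7=1
  Δ1: clk:0→1
  Δ2: w2:1→0
  Δ3: w4:0→1
  Δ4: w5:1→0
  Δ5: w3:0→1
  (5Δ to stable)
t=1 Δ0: w5=0 w3=1 w2=0 w0=0 clk=1 w4=1 w1=1 w7=1
  Δ1: clk:1→0
  (1Δ to stable)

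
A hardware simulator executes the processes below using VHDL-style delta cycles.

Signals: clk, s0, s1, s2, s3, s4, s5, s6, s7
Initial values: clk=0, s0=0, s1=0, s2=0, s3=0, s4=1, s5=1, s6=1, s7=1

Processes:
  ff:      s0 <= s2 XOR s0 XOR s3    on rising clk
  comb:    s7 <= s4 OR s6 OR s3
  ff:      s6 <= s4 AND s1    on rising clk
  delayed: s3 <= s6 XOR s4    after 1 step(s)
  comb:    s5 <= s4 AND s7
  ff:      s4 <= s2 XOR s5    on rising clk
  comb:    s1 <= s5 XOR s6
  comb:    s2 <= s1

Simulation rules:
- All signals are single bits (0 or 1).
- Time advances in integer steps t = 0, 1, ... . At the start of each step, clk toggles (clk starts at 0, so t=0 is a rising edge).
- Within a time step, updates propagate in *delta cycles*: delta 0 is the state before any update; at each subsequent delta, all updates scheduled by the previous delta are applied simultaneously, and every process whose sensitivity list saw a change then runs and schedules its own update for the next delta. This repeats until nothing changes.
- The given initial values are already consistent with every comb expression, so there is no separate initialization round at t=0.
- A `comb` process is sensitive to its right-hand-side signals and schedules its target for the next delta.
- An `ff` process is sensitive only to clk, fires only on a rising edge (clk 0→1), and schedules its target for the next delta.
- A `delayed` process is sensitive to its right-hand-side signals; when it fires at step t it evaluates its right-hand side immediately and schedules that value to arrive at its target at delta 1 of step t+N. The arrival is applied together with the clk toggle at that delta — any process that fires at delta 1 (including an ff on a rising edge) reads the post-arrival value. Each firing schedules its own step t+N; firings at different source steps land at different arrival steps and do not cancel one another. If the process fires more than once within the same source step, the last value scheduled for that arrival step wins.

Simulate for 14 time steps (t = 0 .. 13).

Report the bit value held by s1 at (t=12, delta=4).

t0.Δ0 s6=1 s3=0 clk=0 s7=1 s4=1 s0=0 s5=1 s2=0 s1=0
t0.Δ1 s6=1 s3=0 clk=1 s7=1 s4=1 s0=0 s5=1 s2=0 s1=0
t0.Δ2 s6=0 s3=0 clk=1 s7=1 s4=1 s0=0 s5=1 s2=0 s1=0
t0.Δ3 s6=0 s3=0 clk=1 s7=1 s4=1 s0=0 s5=1 s2=0 s1=1
t0.Δ4 s6=0 s3=0 clk=1 s7=1 s4=1 s0=0 s5=1 s2=1 s1=1
t1.Δ0 s6=0 s3=0 clk=1 s7=1 s4=1 s0=0 s5=1 s2=1 s1=1
t1.Δ1 s6=0 s3=1 clk=0 s7=1 s4=1 s0=0 s5=1 s2=1 s1=1
t2.Δ0 s6=0 s3=1 clk=0 s7=1 s4=1 s0=0 s5=1 s2=1 s1=1
t2.Δ1 s6=0 s3=1 clk=1 s7=1 s4=1 s0=0 s5=1 s2=1 s1=1
t2.Δ2 s6=1 s3=1 clk=1 s7=1 s4=0 s0=0 s5=1 s2=1 s1=1
t2.Δ3 s6=1 s3=1 clk=1 s7=1 s4=0 s0=0 s5=0 s2=1 s1=0
t2.Δ4 s6=1 s3=1 clk=1 s7=1 s4=0 s0=0 s5=0 s2=0 s1=1
t2.Δ5 s6=1 s3=1 clk=1 s7=1 s4=0 s0=0 s5=0 s2=1 s1=1
t3.Δ0 s6=1 s3=1 clk=1 s7=1 s4=0 s0=0 s5=0 s2=1 s1=1
t3.Δ1 s6=1 s3=1 clk=0 s7=1 s4=0 s0=0 s5=0 s2=1 s1=1
t4.Δ0 s6=1 s3=1 clk=0 s7=1 s4=0 s0=0 s5=0 s2=1 s1=1
t4.Δ1 s6=1 s3=1 clk=1 s7=1 s4=0 s0=0 s5=0 s2=1 s1=1
t4.Δ2 s6=0 s3=1 clk=1 s7=1 s4=1 s0=0 s5=0 s2=1 s1=1
t4.Δ3 s6=0 s3=1 clk=1 s7=1 s4=1 s0=0 s5=1 s2=1 s1=0
t4.Δ4 s6=0 s3=1 clk=1 s7=1 s4=1 s0=0 s5=1 s2=0 s1=1
t4.Δ5 s6=0 s3=1 clk=1 s7=1 s4=1 s0=0 s5=1 s2=1 s1=1
t5.Δ0 s6=0 s3=1 clk=1 s7=1 s4=1 s0=0 s5=1 s2=1 s1=1
t5.Δ1 s6=0 s3=1 clk=0 s7=1 s4=1 s0=0 s5=1 s2=1 s1=1
t6.Δ0 s6=0 s3=1 clk=0 s7=1 s4=1 s0=0 s5=1 s2=1 s1=1
t6.Δ1 s6=0 s3=1 clk=1 s7=1 s4=1 s0=0 s5=1 s2=1 s1=1
t6.Δ2 s6=1 s3=1 clk=1 s7=1 s4=0 s0=0 s5=1 s2=1 s1=1
t6.Δ3 s6=1 s3=1 clk=1 s7=1 s4=0 s0=0 s5=0 s2=1 s1=0
t6.Δ4 s6=1 s3=1 clk=1 s7=1 s4=0 s0=0 s5=0 s2=0 s1=1
t6.Δ5 s6=1 s3=1 clk=1 s7=1 s4=0 s0=0 s5=0 s2=1 s1=1
t7.Δ0 s6=1 s3=1 clk=1 s7=1 s4=0 s0=0 s5=0 s2=1 s1=1
t7.Δ1 s6=1 s3=1 clk=0 s7=1 s4=0 s0=0 s5=0 s2=1 s1=1
t8.Δ0 s6=1 s3=1 clk=0 s7=1 s4=0 s0=0 s5=0 s2=1 s1=1
t8.Δ1 s6=1 s3=1 clk=1 s7=1 s4=0 s0=0 s5=0 s2=1 s1=1
t8.Δ2 s6=0 s3=1 clk=1 s7=1 s4=1 s0=0 s5=0 s2=1 s1=1
t8.Δ3 s6=0 s3=1 clk=1 s7=1 s4=1 s0=0 s5=1 s2=1 s1=0
t8.Δ4 s6=0 s3=1 clk=1 s7=1 s4=1 s0=0 s5=1 s2=0 s1=1
t8.Δ5 s6=0 s3=1 clk=1 s7=1 s4=1 s0=0 s5=1 s2=1 s1=1
t9.Δ0 s6=0 s3=1 clk=1 s7=1 s4=1 s0=0 s5=1 s2=1 s1=1
t9.Δ1 s6=0 s3=1 clk=0 s7=1 s4=1 s0=0 s5=1 s2=1 s1=1
t10.Δ0 s6=0 s3=1 clk=0 s7=1 s4=1 s0=0 s5=1 s2=1 s1=1
t10.Δ1 s6=0 s3=1 clk=1 s7=1 s4=1 s0=0 s5=1 s2=1 s1=1
t10.Δ2 s6=1 s3=1 clk=1 s7=1 s4=0 s0=0 s5=1 s2=1 s1=1
t10.Δ3 s6=1 s3=1 clk=1 s7=1 s4=0 s0=0 s5=0 s2=1 s1=0
t10.Δ4 s6=1 s3=1 clk=1 s7=1 s4=0 s0=0 s5=0 s2=0 s1=1
t10.Δ5 s6=1 s3=1 clk=1 s7=1 s4=0 s0=0 s5=0 s2=1 s1=1
t11.Δ0 s6=1 s3=1 clk=1 s7=1 s4=0 s0=0 s5=0 s2=1 s1=1
t11.Δ1 s6=1 s3=1 clk=0 s7=1 s4=0 s0=0 s5=0 s2=1 s1=1
t12.Δ0 s6=1 s3=1 clk=0 s7=1 s4=0 s0=0 s5=0 s2=1 s1=1
t12.Δ1 s6=1 s3=1 clk=1 s7=1 s4=0 s0=0 s5=0 s2=1 s1=1
t12.Δ2 s6=0 s3=1 clk=1 s7=1 s4=1 s0=0 s5=0 s2=1 s1=1
t12.Δ3 s6=0 s3=1 clk=1 s7=1 s4=1 s0=0 s5=1 s2=1 s1=0
t12.Δ4 s6=0 s3=1 clk=1 s7=1 s4=1 s0=0 s5=1 s2=0 s1=1
t12.Δ5 s6=0 s3=1 clk=1 s7=1 s4=1 s0=0 s5=1 s2=1 s1=1
t13.Δ0 s6=0 s3=1 clk=1 s7=1 s4=1 s0=0 s5=1 s2=1 s1=1
t13.Δ1 s6=0 s3=1 clk=0 s7=1 s4=1 s0=0 s5=1 s2=1 s1=1

1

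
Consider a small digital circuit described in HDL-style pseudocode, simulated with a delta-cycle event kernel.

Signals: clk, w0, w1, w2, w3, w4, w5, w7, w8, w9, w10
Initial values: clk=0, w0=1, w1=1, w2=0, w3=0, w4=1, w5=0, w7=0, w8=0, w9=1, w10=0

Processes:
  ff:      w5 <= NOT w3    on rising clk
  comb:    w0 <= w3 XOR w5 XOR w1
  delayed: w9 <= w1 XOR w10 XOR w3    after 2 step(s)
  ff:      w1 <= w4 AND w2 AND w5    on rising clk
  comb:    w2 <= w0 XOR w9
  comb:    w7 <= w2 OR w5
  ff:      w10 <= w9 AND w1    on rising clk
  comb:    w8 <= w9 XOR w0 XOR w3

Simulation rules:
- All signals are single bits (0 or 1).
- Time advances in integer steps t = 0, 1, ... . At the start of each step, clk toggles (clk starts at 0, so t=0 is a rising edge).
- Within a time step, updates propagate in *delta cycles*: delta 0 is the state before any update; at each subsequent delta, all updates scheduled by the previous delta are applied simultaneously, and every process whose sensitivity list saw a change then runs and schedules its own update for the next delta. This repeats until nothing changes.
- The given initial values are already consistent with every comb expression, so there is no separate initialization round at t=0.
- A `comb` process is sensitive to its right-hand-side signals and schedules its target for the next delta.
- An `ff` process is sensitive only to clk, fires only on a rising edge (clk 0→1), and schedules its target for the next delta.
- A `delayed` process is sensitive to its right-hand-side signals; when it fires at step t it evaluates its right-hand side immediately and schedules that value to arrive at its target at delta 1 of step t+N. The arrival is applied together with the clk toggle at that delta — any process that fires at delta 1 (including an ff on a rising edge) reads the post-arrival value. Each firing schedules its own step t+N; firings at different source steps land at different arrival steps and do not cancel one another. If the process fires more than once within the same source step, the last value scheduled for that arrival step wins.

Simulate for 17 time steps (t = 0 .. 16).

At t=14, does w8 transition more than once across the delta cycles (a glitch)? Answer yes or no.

[bits: clk,w3,w0,w10,w5,w2,w7,w4,w9,w8,w1]
t=0: Δ0=00100001101 Δ1=10100001101 Δ2=10111001100 Δ3=10111011100 | 3Δ
t=1: Δ0=10111011100 Δ1=00111011100 | 1Δ
t=2: Δ0=00111011100 Δ1=10111011100 Δ2=10101011100 | 2Δ
t=3: Δ0=10101011100 Δ1=00101011100 | 1Δ
t=4: Δ0=00101011100 Δ1=10101011000 Δ2=10101111010 | 2Δ
t=5: Δ0=10101111010 Δ1=00101111010 | 1Δ
t=6: Δ0=00101111010 Δ1=10101111010 Δ2=10101111011 Δ3=10001111011 Δ4=10001011001 | 4Δ
t=7: Δ0=10001011001 Δ1=00001011001 | 1Δ
t=8: Δ0=00001011001 Δ1=10001011101 Δ2=10011111110 Δ3=10111111110 Δ4=10111011100 | 4Δ
t=9: Δ0=10111011100 Δ1=00111011100 | 1Δ
t=10: Δ0=00111011100 Δ1=10111011100 Δ2=10101011100 | 2Δ
t=11: Δ0=10101011100 Δ1=00101011100 | 1Δ
t=12: Δ0=00101011100 Δ1=10101011000 Δ2=10101111010 | 2Δ
t=13: Δ0=10101111010 Δ1=00101111010 | 1Δ
t=14: Δ0=00101111010 Δ1=10101111010 Δ2=10101111011 Δ3=10001111011 Δ4=10001011001 | 4Δ
t=15: Δ0=10001011001 Δ1=00001011001 | 1Δ
t=16: Δ0=00001011001 Δ1=10001011101 Δ2=10011111110 Δ3=10111111110 Δ4=10111011100 | 4Δ

no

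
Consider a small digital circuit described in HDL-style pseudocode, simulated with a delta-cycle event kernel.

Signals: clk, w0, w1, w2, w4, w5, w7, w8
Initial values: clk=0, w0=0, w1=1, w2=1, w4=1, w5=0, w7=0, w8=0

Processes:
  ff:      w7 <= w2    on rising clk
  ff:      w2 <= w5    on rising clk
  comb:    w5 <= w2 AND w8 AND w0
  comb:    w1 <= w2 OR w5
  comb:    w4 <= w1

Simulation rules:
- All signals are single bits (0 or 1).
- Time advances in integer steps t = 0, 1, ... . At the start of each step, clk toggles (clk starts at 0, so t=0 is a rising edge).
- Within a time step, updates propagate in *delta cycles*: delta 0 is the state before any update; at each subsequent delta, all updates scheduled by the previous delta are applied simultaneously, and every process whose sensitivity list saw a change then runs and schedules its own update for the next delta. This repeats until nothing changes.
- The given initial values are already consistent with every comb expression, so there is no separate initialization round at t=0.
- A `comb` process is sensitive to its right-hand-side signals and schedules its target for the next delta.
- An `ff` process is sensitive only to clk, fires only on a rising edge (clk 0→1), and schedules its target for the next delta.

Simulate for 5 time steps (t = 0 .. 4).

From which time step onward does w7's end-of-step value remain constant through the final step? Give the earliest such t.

t=0 Δ0: w5=0 w8=0 clk=0 w0=0 w7=0 w2=1 w4=1 w1=1
  Δ1: clk:0→1
  Δ2: w7:0→1, w2:1→0
  Δ3: w1:1→0
  Δ4: w4:1→0
  (4Δ to stable)
t=1 Δ0: w5=0 w8=0 clk=1 w0=0 w7=1 w2=0 w4=0 w1=0
  Δ1: clk:1→0
  (1Δ to stable)
t=2 Δ0: w5=0 w8=0 clk=0 w0=0 w7=1 w2=0 w4=0 w1=0
  Δ1: clk:0→1
  Δ2: w7:1→0
  (2Δ to stable)
t=3 Δ0: w5=0 w8=0 clk=1 w0=0 w7=0 w2=0 w4=0 w1=0
  Δ1: clk:1→0
  (1Δ to stable)
t=4 Δ0: w5=0 w8=0 clk=0 w0=0 w7=0 w2=0 w4=0 w1=0
  Δ1: clk:0→1
  (1Δ to stable)

2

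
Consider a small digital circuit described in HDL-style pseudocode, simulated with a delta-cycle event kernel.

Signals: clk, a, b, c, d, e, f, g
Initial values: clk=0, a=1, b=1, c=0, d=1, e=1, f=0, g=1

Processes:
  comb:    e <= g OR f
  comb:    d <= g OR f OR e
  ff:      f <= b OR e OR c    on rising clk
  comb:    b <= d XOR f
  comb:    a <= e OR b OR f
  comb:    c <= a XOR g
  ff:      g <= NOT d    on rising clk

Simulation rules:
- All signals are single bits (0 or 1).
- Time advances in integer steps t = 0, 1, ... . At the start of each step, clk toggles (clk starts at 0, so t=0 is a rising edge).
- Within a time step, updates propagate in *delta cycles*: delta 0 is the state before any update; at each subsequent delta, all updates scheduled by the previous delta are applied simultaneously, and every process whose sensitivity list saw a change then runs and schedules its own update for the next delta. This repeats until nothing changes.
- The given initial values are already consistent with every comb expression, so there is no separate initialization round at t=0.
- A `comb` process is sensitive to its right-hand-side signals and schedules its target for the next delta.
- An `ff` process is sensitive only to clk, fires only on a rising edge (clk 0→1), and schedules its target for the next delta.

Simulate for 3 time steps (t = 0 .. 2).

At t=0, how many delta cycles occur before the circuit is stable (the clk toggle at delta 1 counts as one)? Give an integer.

3

[bits: g,a,c,e,b,d,clk,f]
t=0: Δ0=11011100 Δ1=11011110 Δ2=01011111 Δ3=01110111 | 3Δ
t=1: Δ0=01110111 Δ1=01110101 | 1Δ
t=2: Δ0=01110101 Δ1=01110111 | 1Δ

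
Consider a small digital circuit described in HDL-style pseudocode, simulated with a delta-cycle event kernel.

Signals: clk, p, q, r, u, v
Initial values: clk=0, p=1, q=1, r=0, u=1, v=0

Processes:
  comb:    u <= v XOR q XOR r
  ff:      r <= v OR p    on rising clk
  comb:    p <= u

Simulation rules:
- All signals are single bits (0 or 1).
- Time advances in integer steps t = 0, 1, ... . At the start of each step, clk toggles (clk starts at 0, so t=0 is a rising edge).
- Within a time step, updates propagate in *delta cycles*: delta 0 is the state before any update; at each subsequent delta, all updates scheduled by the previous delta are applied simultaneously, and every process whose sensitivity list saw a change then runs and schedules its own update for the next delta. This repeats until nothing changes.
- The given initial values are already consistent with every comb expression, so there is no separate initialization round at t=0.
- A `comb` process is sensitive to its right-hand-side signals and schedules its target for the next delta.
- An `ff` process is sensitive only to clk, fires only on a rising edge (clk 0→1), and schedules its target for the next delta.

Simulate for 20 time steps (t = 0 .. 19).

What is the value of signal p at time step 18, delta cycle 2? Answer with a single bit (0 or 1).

0

t=0 Δ0: clk=0 v=0 u=1 q=1 r=0 p=1
  Δ1: clk:0→1
  Δ2: r:0→1
  Δ3: u:1→0
  Δ4: p:1→0
  (4Δ to stable)
t=1 Δ0: clk=1 v=0 u=0 q=1 r=1 p=0
  Δ1: clk:1→0
  (1Δ to stable)
t=2 Δ0: clk=0 v=0 u=0 q=1 r=1 p=0
  Δ1: clk:0→1
  Δ2: r:1→0
  Δ3: u:0→1
  Δ4: p:0→1
  (4Δ to stable)
t=3 Δ0: clk=1 v=0 u=1 q=1 r=0 p=1
  Δ1: clk:1→0
  (1Δ to stable)
t=4 Δ0: clk=0 v=0 u=1 q=1 r=0 p=1
  Δ1: clk:0→1
  Δ2: r:0→1
  Δ3: u:1→0
  Δ4: p:1→0
  (4Δ to stable)
t=5 Δ0: clk=1 v=0 u=0 q=1 r=1 p=0
  Δ1: clk:1→0
  (1Δ to stable)
t=6 Δ0: clk=0 v=0 u=0 q=1 r=1 p=0
  Δ1: clk:0→1
  Δ2: r:1→0
  Δ3: u:0→1
  Δ4: p:0→1
  (4Δ to stable)
t=7 Δ0: clk=1 v=0 u=1 q=1 r=0 p=1
  Δ1: clk:1→0
  (1Δ to stable)
t=8 Δ0: clk=0 v=0 u=1 q=1 r=0 p=1
  Δ1: clk:0→1
  Δ2: r:0→1
  Δ3: u:1→0
  Δ4: p:1→0
  (4Δ to stable)
t=9 Δ0: clk=1 v=0 u=0 q=1 r=1 p=0
  Δ1: clk:1→0
  (1Δ to stable)
t=10 Δ0: clk=0 v=0 u=0 q=1 r=1 p=0
  Δ1: clk:0→1
  Δ2: r:1→0
  Δ3: u:0→1
  Δ4: p:0→1
  (4Δ to stable)
t=11 Δ0: clk=1 v=0 u=1 q=1 r=0 p=1
  Δ1: clk:1→0
  (1Δ to stable)
t=12 Δ0: clk=0 v=0 u=1 q=1 r=0 p=1
  Δ1: clk:0→1
  Δ2: r:0→1
  Δ3: u:1→0
  Δ4: p:1→0
  (4Δ to stable)
t=13 Δ0: clk=1 v=0 u=0 q=1 r=1 p=0
  Δ1: clk:1→0
  (1Δ to stable)
t=14 Δ0: clk=0 v=0 u=0 q=1 r=1 p=0
  Δ1: clk:0→1
  Δ2: r:1→0
  Δ3: u:0→1
  Δ4: p:0→1
  (4Δ to stable)
t=15 Δ0: clk=1 v=0 u=1 q=1 r=0 p=1
  Δ1: clk:1→0
  (1Δ to stable)
t=16 Δ0: clk=0 v=0 u=1 q=1 r=0 p=1
  Δ1: clk:0→1
  Δ2: r:0→1
  Δ3: u:1→0
  Δ4: p:1→0
  (4Δ to stable)
t=17 Δ0: clk=1 v=0 u=0 q=1 r=1 p=0
  Δ1: clk:1→0
  (1Δ to stable)
t=18 Δ0: clk=0 v=0 u=0 q=1 r=1 p=0
  Δ1: clk:0→1
  Δ2: r:1→0
  Δ3: u:0→1
  Δ4: p:0→1
  (4Δ to stable)
t=19 Δ0: clk=1 v=0 u=1 q=1 r=0 p=1
  Δ1: clk:1→0
  (1Δ to stable)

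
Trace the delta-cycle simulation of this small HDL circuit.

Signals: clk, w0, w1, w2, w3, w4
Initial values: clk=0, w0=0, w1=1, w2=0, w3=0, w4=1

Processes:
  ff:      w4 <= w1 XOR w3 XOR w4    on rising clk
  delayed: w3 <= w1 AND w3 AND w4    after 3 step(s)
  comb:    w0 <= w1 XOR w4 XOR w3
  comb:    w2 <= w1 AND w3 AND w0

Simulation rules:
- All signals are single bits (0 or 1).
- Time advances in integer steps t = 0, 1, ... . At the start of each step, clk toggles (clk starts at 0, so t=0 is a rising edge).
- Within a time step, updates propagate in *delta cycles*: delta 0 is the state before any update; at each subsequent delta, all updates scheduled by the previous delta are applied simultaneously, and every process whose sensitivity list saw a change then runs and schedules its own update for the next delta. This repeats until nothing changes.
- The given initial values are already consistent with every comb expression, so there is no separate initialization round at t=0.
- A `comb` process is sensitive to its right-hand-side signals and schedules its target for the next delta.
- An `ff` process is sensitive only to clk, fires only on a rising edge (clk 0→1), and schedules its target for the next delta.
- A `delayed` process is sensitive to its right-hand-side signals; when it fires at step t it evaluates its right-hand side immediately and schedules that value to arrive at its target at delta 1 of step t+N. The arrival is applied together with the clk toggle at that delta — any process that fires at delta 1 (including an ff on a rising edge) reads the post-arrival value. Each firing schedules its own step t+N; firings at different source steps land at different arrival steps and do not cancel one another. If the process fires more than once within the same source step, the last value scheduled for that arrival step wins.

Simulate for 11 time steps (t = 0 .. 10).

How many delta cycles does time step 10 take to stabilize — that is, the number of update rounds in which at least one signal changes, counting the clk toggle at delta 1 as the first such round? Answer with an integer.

[bits: w2,w1,w3,clk,w4,w0]
t=0: Δ0=010010 Δ1=010110 Δ2=010100 Δ3=010101 | 3Δ
t=1: Δ0=010101 Δ1=010001 | 1Δ
t=2: Δ0=010001 Δ1=010101 Δ2=010111 Δ3=010110 | 3Δ
t=3: Δ0=010110 Δ1=010010 | 1Δ
t=4: Δ0=010010 Δ1=010110 Δ2=010100 Δ3=010101 | 3Δ
t=5: Δ0=010101 Δ1=010001 | 1Δ
t=6: Δ0=010001 Δ1=010101 Δ2=010111 Δ3=010110 | 3Δ
t=7: Δ0=010110 Δ1=010010 | 1Δ
t=8: Δ0=010010 Δ1=010110 Δ2=010100 Δ3=010101 | 3Δ
t=9: Δ0=010101 Δ1=010001 | 1Δ
t=10: Δ0=010001 Δ1=010101 Δ2=010111 Δ3=010110 | 3Δ

3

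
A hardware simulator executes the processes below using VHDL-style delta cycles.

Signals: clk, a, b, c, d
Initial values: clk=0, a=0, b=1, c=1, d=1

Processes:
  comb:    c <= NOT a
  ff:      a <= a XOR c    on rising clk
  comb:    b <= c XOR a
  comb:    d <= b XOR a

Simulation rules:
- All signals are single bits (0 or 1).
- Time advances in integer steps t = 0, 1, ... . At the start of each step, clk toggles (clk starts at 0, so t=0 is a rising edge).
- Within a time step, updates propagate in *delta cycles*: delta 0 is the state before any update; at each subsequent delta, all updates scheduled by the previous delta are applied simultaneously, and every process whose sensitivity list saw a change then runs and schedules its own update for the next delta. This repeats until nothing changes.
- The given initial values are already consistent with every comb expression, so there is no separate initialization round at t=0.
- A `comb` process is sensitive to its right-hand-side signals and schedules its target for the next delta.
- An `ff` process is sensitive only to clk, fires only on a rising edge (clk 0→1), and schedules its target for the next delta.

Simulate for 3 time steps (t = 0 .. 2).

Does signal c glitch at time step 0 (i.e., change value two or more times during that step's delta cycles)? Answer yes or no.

no

t=0 Δ0: a=0 b=1 clk=0 d=1 c=1
  Δ1: clk:0→1
  Δ2: a:0→1
  Δ3: b:1→0, d:1→0, c:1→0
  Δ4: b:0→1, d:0→1
  Δ5: d:1→0
  (5Δ to stable)
t=1 Δ0: a=1 b=1 clk=1 d=0 c=0
  Δ1: clk:1→0
  (1Δ to stable)
t=2 Δ0: a=1 b=1 clk=0 d=0 c=0
  Δ1: clk:0→1
  (1Δ to stable)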